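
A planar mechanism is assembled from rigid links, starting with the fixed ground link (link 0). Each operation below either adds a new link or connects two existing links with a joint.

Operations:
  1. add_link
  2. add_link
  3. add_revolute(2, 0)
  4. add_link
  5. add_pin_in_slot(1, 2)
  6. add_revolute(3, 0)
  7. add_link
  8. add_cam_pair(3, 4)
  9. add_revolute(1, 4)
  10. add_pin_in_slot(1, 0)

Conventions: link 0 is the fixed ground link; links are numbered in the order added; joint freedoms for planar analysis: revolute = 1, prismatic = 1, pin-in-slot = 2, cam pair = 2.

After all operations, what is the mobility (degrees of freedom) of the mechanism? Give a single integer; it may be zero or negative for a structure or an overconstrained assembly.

ground; <1,0,0>
#1 <2,0,0>
#2 <3,0,0>
R:2↔0 J1 <3,1,0>
#3 <4,1,0>
PS:1↔2 J2 <4,1,1>
R:3↔0 J1 <4,2,1>
#4 <5,2,1>
C:3↔4 J2 <5,2,2>
R:1↔4 J1 <5,3,2>
PS:1↔0 J2 <5,3,3>
3×4 − 2×3 − 1×3 = 3

M = 3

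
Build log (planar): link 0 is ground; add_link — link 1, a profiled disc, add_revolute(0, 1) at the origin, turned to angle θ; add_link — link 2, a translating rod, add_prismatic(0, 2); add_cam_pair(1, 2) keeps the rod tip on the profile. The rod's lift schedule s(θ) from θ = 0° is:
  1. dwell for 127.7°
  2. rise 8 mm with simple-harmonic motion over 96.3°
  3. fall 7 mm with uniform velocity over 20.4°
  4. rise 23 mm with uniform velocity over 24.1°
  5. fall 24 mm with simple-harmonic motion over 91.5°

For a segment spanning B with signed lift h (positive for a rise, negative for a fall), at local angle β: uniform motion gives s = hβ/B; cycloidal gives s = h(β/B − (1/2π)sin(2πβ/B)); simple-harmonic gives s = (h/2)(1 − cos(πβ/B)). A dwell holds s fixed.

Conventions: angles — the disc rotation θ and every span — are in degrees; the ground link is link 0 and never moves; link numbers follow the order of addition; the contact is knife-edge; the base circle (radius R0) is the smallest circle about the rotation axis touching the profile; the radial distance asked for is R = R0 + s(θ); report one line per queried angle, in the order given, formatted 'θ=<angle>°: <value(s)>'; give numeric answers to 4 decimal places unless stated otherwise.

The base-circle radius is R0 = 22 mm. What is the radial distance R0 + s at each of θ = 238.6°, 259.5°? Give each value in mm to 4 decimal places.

seg 1 [0°–127.7°] dwell: s stays 0.0000
seg 2 [127.7°–224°] simple-harmonic, h=8: full span → s += 8 → s = 8.0000
seg 3 [224°–244.4°] uniform, h=-7: θ=238.6° here. β=14.6, B=20.4. -7·14.6/20.4 = -5.0098 → s = 2.9902
seg 3 [224°–244.4°] uniform, h=-7: full span → s += -7 → s = 1.0000
seg 4 [244.4°–268.5°] uniform, h=23: θ=259.5° here. β=15.1, B=24.1. 23·15.1/24.1 = 14.4108 → s = 15.4108
θ=238.6°: R = R0 + s = 22 + 2.9902 = 24.9902
θ=259.5°: R = R0 + s = 22 + 15.4108 = 37.4108

θ=238.6°: 24.9902
θ=259.5°: 37.4108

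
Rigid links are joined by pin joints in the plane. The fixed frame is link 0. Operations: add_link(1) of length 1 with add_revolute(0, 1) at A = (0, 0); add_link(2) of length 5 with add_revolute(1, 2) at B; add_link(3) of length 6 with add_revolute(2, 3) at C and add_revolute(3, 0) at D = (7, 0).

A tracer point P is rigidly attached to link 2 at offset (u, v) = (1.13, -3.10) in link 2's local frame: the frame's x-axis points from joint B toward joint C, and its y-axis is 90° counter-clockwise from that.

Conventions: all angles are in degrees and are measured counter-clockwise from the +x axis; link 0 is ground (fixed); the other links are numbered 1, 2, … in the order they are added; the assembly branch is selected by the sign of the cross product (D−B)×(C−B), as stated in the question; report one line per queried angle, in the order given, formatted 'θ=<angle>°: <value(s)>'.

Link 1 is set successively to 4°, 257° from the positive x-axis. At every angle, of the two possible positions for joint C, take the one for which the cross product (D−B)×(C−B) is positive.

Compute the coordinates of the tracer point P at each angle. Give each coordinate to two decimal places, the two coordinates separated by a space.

A=(0,0), D=(7.00,0)
θ=4°: B = A + 1.00·(cos4°, sin4°) = (0.9976, 0.0698)
θ=4°: |BD| = 6.0028
θ=4°: circle(B,5.00) ∩ circle(D,6.00): a=2.0852, h=4.5444
θ=4°:   candidates: C₊=(3.1354,4.5897) cross=27.280; C₋=(3.0298,-4.4986) cross=-27.280
θ=4°:   branch + wants cross > 0 → take C=(3.1354,4.5897) (cross=27.280)
θ=4°: ex = (C−B)/|BC| = (0.4276,0.9040); ey = (-0.9040,0.4276)
θ=4°: P = B + 1.13·ex + -3.10·ey = (4.2831,-0.2342)
θ=257°: B = A + 1.00·(cos257°, sin257°) = (-0.2250, -0.9744)
θ=257°: |BD| = 7.2904
θ=257°: circle(B,5.00) ∩ circle(D,6.00): a=2.8908, h=4.0796
θ=257°:   candidates: C₊=(2.0946,3.4550) cross=29.742; C₋=(3.1851,-4.6311) cross=-29.742
θ=257°:   branch + wants cross > 0 → take C=(2.0946,3.4550) (cross=29.742)
θ=257°: ex = (C−B)/|BC| = (0.4639,0.8859); ey = (-0.8859,0.4639)
θ=257°: P = B + 1.13·ex + -3.10·ey = (3.0455,-1.4115)

θ=4°: 4.28 -0.23
θ=257°: 3.05 -1.41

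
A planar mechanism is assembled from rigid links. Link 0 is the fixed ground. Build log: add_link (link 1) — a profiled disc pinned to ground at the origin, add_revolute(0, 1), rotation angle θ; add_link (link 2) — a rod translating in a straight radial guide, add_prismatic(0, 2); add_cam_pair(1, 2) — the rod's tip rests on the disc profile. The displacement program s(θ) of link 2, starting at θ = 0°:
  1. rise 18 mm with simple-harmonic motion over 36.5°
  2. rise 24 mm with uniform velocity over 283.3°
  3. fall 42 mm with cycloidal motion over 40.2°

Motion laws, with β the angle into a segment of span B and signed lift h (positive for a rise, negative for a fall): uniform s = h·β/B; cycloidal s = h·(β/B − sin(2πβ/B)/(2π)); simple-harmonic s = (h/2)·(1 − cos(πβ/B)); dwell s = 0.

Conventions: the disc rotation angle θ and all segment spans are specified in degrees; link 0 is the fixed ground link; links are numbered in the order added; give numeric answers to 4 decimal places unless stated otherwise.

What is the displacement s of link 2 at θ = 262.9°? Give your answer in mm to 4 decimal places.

seg 1 [0°–36.5°] simple-harmonic, h=18: full span → s += 18 → s = 18.0000
seg 2 [36.5°–319.8°] uniform, h=24: θ=262.9° here. β=226.4, B=283.3. 24·226.4/283.3 = 19.1797 → s = 37.1797

37.1797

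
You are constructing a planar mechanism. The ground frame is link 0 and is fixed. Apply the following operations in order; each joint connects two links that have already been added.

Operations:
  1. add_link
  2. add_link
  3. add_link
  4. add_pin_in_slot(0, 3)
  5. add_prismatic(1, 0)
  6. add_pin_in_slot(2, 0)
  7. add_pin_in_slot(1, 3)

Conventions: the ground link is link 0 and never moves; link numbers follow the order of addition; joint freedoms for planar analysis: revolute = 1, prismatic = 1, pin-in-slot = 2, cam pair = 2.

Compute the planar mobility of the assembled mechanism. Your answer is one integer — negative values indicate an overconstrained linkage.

link 0 = ground. State L|J1|J2 = 1|0|0
+link1  2|0|0
+link2  3|0|0
+link3  4|0|0
PS(0,3) f=2→J2  4|0|1
P(1,0) f=1→J1  4|1|1
PS(2,0) f=2→J2  4|1|2
PS(1,3) f=2→J2  4|1|3
M = 3(4−1)−2·1−3 = 9−2−3 = 4

M = 4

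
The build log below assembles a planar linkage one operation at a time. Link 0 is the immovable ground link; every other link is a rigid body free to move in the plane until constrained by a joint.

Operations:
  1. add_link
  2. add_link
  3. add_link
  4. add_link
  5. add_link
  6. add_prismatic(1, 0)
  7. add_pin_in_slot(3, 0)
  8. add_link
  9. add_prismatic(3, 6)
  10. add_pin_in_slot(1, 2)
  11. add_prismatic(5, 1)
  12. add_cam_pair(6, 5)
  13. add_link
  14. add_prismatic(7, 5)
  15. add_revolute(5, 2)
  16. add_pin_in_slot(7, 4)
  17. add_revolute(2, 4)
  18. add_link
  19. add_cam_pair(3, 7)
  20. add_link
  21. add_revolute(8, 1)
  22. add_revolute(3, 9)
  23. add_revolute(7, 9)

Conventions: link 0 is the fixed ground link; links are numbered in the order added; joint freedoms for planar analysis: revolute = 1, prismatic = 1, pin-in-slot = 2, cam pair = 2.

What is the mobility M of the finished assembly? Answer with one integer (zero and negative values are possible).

link 0 = ground. State L|J1|J2 = 1|0|0
+link1  2|0|0
+link2  3|0|0
+link3  4|0|0
+link4  5|0|0
+link5  6|0|0
P(1,0) f=1→J1  6|1|0
PS(3,0) f=2→J2  6|1|1
+link6  7|1|1
P(3,6) f=1→J1  7|2|1
PS(1,2) f=2→J2  7|2|2
P(5,1) f=1→J1  7|3|2
C(6,5) f=2→J2  7|3|3
+link7  8|3|3
P(7,5) f=1→J1  8|4|3
R(5,2) f=1→J1  8|5|3
PS(7,4) f=2→J2  8|5|4
R(2,4) f=1→J1  8|6|4
+link8  9|6|4
C(3,7) f=2→J2  9|6|5
+link9  10|6|5
R(8,1) f=1→J1  10|7|5
R(3,9) f=1→J1  10|8|5
R(7,9) f=1→J1  10|9|5
M = 3(10−1)−2·9−5 = 27−18−5 = 4

M = 4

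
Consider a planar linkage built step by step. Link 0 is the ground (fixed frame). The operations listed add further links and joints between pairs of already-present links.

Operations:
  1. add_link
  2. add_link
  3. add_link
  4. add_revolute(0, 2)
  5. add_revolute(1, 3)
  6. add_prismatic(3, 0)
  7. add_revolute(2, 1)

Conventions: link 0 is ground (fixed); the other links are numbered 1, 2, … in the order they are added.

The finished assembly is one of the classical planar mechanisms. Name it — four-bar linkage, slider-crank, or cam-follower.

links: 4 (incl. ground); joints: 3 revolute, 1 prismatic, 0 higher (cam) pair, forming one closed loop
4 links, 3 revolutes + 1 prismatic in one loop → slider-crank

slider-crank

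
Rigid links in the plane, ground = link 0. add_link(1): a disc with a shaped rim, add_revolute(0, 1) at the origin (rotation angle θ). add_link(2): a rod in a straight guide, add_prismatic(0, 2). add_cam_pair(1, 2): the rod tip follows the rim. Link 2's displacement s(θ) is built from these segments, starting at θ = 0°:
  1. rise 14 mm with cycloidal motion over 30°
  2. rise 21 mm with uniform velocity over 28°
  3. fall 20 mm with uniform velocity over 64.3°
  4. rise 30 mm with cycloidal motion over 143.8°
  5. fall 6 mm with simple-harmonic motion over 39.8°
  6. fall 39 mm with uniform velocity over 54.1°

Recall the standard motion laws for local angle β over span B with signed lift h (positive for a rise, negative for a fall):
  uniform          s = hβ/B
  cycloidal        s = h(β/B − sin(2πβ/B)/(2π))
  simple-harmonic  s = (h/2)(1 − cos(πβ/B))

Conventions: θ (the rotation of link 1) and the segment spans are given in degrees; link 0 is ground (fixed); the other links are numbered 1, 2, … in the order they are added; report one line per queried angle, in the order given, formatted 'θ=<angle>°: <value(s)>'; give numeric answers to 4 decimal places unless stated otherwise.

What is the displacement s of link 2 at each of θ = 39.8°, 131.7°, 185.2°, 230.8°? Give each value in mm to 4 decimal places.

segment 1 (0° to 30°, cycloidal, h = 14) is passed completely: s = 0.0000 + (14) = 14.0000
θ = 39.8° falls in segment 2 (30° to 58°, uniform, h = 21): β = 39.8 − 30 = 9.8°, B = 28°; Δs = 21·9.8/28 = 7.3500; s = 14.0000 + 7.3500 = 21.3500
segment 2 (30° to 58°, uniform, h = 21) is passed completely: s = 14.0000 + (21) = 35.0000
segment 3 (58° to 122.3°, uniform, h = -20) is passed completely: s = 35.0000 + (-20) = 15.0000
θ = 131.7° falls in segment 4 (122.3° to 266.1°, cycloidal, h = 30): β = 131.7 − 122.3 = 9.4°, B = 143.8°; Δs = 30·(0.0654 − sin(2π·0.0654)/(2π)) = 0.0547; s = 15.0000 + 0.0547 = 15.0547
θ = 185.2° falls in segment 4 (122.3° to 266.1°, cycloidal, h = 30): β = 185.2 − 122.3 = 62.9°, B = 143.8°; Δs = 30·(0.4374 − sin(2π·0.4374)/(2π)) = 11.2928; s = 15.0000 + 11.2928 = 26.2928
θ = 230.8° falls in segment 4 (122.3° to 266.1°, cycloidal, h = 30): β = 230.8 − 122.3 = 108.5°, B = 143.8°; Δs = 30·(0.7545 − sin(2π·0.7545)/(2π)) = 27.4083; s = 15.0000 + 27.4083 = 42.4083

θ=39.8°: 21.3500
θ=131.7°: 15.0547
θ=185.2°: 26.2928
θ=230.8°: 42.4083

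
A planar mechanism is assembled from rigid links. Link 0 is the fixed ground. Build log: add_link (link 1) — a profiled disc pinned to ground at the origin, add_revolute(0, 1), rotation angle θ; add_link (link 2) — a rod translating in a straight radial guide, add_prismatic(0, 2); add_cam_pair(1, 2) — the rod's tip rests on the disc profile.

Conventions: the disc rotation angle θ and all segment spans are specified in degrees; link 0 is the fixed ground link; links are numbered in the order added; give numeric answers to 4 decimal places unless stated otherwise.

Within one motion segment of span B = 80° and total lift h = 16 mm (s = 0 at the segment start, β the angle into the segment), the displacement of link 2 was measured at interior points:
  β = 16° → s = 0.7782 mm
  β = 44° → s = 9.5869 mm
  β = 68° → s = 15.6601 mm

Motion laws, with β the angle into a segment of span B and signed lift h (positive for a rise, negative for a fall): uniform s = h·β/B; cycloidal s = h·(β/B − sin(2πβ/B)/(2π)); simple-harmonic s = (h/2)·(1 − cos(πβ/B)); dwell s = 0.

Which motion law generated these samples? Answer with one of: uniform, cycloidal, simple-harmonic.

candidates at β/B = r: uniform s = h·r (linear in β); cycloidal s = h·(r − sin(2πr)/(2π)); simple-harmonic s = (h/2)(1 − cos(πr))
β=16°: printed 0.7782 | uniform 3.2000, cycloidal 0.7782, simple-harmonic 1.5279
β=44°: printed 9.5869 | uniform 8.8000, cycloidal 9.5869, simple-harmonic 9.2515
β=68°: printed 15.6601 | uniform 13.6000, cycloidal 15.6601, simple-harmonic 15.1281
only one law matches every sample → cycloidal

cycloidal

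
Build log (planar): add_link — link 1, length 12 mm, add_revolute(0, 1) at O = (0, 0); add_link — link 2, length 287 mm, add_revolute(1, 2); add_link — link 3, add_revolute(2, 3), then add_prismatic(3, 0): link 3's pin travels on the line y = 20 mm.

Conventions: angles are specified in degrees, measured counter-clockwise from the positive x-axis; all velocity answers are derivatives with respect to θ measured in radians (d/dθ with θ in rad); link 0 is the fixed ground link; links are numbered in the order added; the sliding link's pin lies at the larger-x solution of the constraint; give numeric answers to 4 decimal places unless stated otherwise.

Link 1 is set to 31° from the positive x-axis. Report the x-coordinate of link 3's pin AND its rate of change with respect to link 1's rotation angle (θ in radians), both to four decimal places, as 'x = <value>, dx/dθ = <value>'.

geometry: r = 12 mm, L = 287 mm, e = 20 mm
crank pin P = (r cos θ, r sin θ) = (10.286008, 6.180457)
h = r sin θ − e = 6.180457 − 20 = -13.819543
x = r cos θ + √(L² − h²) = 10.286008 + 286.667090 = 296.953097
dx/dθ = −r sin θ − h·r cos θ/√(L² − h²) (θ in radians; h = -13.819543) = -5.684593

x = 296.9531, dx/dθ = -5.6846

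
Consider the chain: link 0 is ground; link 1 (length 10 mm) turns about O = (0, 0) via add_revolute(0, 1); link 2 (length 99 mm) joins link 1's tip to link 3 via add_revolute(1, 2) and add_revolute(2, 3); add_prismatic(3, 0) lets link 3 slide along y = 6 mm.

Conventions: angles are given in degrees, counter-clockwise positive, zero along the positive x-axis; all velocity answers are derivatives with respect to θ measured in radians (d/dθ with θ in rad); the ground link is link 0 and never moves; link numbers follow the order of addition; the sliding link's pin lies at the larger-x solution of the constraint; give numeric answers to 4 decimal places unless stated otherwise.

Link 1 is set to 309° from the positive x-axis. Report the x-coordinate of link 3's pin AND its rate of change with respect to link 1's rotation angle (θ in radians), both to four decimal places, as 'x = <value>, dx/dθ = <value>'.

geometry: r = 10 mm, L = 99 mm, e = 6 mm
crank pin P = (r cos θ, r sin θ) = (6.293204, -7.771460)
h = r sin θ − e = -7.771460 − 6 = -13.771460
x = r cos θ + √(L² − h²) = 6.293204 + 98.037477 = 104.330681
dx/dθ = −r sin θ − h·r cos θ/√(L² − h²) (θ in radians; h = -13.771460) = 8.655475

x = 104.3307, dx/dθ = 8.6555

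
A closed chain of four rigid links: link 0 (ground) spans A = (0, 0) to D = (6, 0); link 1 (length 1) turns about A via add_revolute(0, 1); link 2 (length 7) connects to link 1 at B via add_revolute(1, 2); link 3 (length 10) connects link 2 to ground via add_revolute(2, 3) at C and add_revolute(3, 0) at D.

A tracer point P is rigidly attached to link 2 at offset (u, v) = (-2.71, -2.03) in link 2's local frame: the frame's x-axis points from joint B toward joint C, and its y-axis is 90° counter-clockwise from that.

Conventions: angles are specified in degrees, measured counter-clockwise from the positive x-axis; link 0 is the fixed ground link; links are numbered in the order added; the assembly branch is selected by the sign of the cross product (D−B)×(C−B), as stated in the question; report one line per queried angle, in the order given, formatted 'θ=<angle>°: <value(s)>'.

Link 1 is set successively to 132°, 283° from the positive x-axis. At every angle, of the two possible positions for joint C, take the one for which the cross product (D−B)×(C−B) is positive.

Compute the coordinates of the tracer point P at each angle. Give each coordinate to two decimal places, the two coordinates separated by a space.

A=(0,0), D=(6.00,0)
θ=132°: B = A + 1.00·(cos132°, sin132°) = (-0.6691, 0.7431)
θ=132°: |BD| = 6.7104
θ=132°: circle(B,7.00) ∩ circle(D,10.00): a=-0.4449, h=6.9858
θ=132°:   candidates: C₊=(-0.3376,7.7353) cross=46.878; C₋=(-1.8849,-6.1505) cross=-46.878
θ=132°:   branch + wants cross > 0 → take C=(-0.3376,7.7353) (cross=46.878)
θ=132°: ex = (C−B)/|BC| = (0.0474,0.9989); ey = (-0.9989,0.0474)
θ=132°: P = B + -2.71·ex + -2.03·ey = (1.2302,-2.0600)
θ=283°: B = A + 1.00·(cos283°, sin283°) = (0.2250, -0.9744)
θ=283°: |BD| = 5.8567
θ=283°: circle(B,7.00) ∩ circle(D,10.00): a=-1.4257, h=6.8533
θ=283°:   candidates: C₊=(-2.3210,5.5462) cross=40.137; C₋=(-0.0407,-7.9693) cross=-40.137
θ=283°:   branch + wants cross > 0 → take C=(-2.3210,5.5462) (cross=40.137)
θ=283°: ex = (C−B)/|BC| = (-0.3637,0.9315); ey = (-0.9315,-0.3637)
θ=283°: P = B + -2.71·ex + -2.03·ey = (3.1016,-2.7604)

θ=132°: 1.23 -2.06
θ=283°: 3.10 -2.76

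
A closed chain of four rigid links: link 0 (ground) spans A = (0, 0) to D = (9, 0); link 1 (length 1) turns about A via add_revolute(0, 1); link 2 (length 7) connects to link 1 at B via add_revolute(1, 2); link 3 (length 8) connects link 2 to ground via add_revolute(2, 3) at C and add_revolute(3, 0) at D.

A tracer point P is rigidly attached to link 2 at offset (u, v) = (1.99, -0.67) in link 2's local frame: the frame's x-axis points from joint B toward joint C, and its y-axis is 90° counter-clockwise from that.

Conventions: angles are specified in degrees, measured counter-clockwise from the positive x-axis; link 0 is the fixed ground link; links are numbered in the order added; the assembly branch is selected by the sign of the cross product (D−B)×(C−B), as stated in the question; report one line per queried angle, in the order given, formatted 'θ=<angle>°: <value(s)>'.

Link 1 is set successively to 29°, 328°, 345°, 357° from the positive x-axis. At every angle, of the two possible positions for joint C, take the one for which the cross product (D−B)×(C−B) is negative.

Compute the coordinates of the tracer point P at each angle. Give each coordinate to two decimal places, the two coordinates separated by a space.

A=(0,0), D=(9.00,0)
θ=29°: B = A + 1.00·(cos29°, sin29°) = (0.8746, 0.4848)
θ=29°: |BD| = 8.1398
θ=29°: circle(B,7.00) ∩ circle(D,8.00): a=3.1485, h=6.2519
θ=29°:   candidates: C₊=(4.3899,6.5381) cross=50.890; C₋=(3.6452,-5.9436) cross=-50.890
θ=29°:   branch - wants cross < 0 → take C=(3.6452,-5.9436) (cross=-50.890)
θ=29°: ex = (C−B)/|BC| = (0.3958,-0.9183); ey = (0.9183,0.3958)
θ=29°: P = B + 1.99·ex + -0.67·ey = (1.0470,-1.6079)
θ=328°: B = A + 1.00·(cos328°, sin328°) = (0.8480, -0.5299)
θ=328°: |BD| = 8.1692
θ=328°: circle(B,7.00) ∩ circle(D,8.00): a=3.1665, h=6.2429
θ=328°:   candidates: C₊=(3.6029,5.9052) cross=50.999; C₋=(4.4128,-6.5542) cross=-50.999
θ=328°:   branch - wants cross < 0 → take C=(4.4128,-6.5542) (cross=-50.999)
θ=328°: ex = (C−B)/|BC| = (0.5093,-0.8606); ey = (0.8606,0.5093)
θ=328°: P = B + 1.99·ex + -0.67·ey = (1.2849,-2.5837)
θ=345°: B = A + 1.00·(cos345°, sin345°) = (0.9659, -0.2588)
θ=345°: |BD| = 8.0382
θ=345°: circle(B,7.00) ∩ circle(D,8.00): a=3.0861, h=6.2830
θ=345°:   candidates: C₊=(3.8481,6.1203) cross=50.504; C₋=(4.2527,-6.4392) cross=-50.504
θ=345°:   branch - wants cross < 0 → take C=(4.2527,-6.4392) (cross=-50.504)
θ=345°: ex = (C−B)/|BC| = (0.4695,-0.8829); ey = (0.8829,0.4695)
θ=345°: P = B + 1.99·ex + -0.67·ey = (1.3088,-2.3304)
θ=357°: B = A + 1.00·(cos357°, sin357°) = (0.9986, -0.0523)
θ=357°: |BD| = 8.0015
θ=357°: circle(B,7.00) ∩ circle(D,8.00): a=3.0635, h=6.2941
θ=357°:   candidates: C₊=(4.0208,6.2616) cross=50.362; C₋=(4.1032,-6.3262) cross=-50.362
θ=357°:   branch - wants cross < 0 → take C=(4.1032,-6.3262) (cross=-50.362)
θ=357°: ex = (C−B)/|BC| = (0.4435,-0.8963); ey = (0.8963,0.4435)
θ=357°: P = B + 1.99·ex + -0.67·ey = (1.2807,-2.1331)

θ=29°: 1.05 -1.61
θ=328°: 1.28 -2.58
θ=345°: 1.31 -2.33
θ=357°: 1.28 -2.13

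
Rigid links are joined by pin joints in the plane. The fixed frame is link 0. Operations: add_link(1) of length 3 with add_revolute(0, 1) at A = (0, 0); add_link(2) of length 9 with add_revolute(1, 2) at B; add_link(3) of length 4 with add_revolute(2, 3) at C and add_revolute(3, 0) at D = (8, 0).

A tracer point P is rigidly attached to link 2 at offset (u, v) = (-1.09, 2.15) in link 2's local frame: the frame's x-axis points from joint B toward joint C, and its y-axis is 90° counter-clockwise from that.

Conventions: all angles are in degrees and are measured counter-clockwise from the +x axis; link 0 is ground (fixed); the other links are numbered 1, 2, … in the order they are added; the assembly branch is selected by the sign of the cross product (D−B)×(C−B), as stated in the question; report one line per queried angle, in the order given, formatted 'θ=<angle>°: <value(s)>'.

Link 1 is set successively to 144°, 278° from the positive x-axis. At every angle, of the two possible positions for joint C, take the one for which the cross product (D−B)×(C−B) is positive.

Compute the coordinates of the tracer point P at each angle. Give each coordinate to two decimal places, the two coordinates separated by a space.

A=(0,0), D=(8.00,0)
θ=144°: B = A + 3.00·(cos144°, sin144°) = (-2.4271, 1.7634)
θ=144°: |BD| = 10.5751
θ=144°: circle(B,9.00) ∩ circle(D,4.00): a=8.3608, h=3.3312
θ=144°:   candidates: C₊=(6.3722,3.6538) cross=35.228; C₋=(5.2612,-2.9153) cross=-35.228
θ=144°:   branch + wants cross > 0 → take C=(6.3722,3.6538) (cross=35.228)
θ=144°: ex = (C−B)/|BC| = (0.9777,0.2100); ey = (-0.2100,0.9777)
θ=144°: P = B + -1.09·ex + 2.15·ey = (-3.9443,3.6364)
θ=278°: B = A + 3.00·(cos278°, sin278°) = (0.4175, -2.9708)
θ=278°: |BD| = 8.1437
θ=278°: circle(B,9.00) ∩ circle(D,4.00): a=8.0627, h=3.9992
θ=278°:   candidates: C₊=(6.4657,3.6940) cross=32.568; C₋=(9.3835,-3.7531) cross=-32.568
θ=278°:   branch + wants cross > 0 → take C=(6.4657,3.6940) (cross=32.568)
θ=278°: ex = (C−B)/|BC| = (0.6720,0.7405); ey = (-0.7405,0.6720)
θ=278°: P = B + -1.09·ex + 2.15·ey = (-1.9071,-2.3332)

θ=144°: -3.94 3.64
θ=278°: -1.91 -2.33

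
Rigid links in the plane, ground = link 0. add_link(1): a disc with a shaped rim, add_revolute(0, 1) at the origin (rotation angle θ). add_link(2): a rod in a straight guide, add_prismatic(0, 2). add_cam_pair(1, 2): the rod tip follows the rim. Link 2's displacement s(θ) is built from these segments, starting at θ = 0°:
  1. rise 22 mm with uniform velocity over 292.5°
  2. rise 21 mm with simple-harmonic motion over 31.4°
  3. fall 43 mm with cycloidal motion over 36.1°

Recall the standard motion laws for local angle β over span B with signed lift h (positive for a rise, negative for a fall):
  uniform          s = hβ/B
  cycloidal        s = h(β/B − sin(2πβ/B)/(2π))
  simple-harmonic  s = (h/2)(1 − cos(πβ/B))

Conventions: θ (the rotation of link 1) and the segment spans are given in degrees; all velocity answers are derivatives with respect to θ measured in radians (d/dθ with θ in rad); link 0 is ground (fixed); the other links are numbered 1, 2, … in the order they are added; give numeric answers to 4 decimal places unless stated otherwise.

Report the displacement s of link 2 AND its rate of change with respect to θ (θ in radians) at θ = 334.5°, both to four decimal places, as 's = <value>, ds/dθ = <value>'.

segment 1 (0° to 292.5°, uniform, h = 22) is passed completely: s = 0.0000 + (22) = 22.0000
segment 2 (292.5° to 323.9°, simple-harmonic, h = 21) is passed completely: s = 22.0000 + (21) = 43.0000
θ = 334.5° falls in segment 3 (323.9° to 360°, cycloidal, h = -43): β = 334.5 − 323.9 = 10.6°, B = 36.1°; Δs = -43·(0.2936 − sin(2π·0.2936)/(2π)) = -6.0379; s = 43.0000 − 6.0379 = 36.9621
velocity in seg [323.9°–360°] (cycloidal), θ in radians: β = 10.6° = 0.1850 rad, B = 36.1° = 0.6301 rad; ds/dθ = (h/B)(1 − cos(2πβ/B)) = ((-43)/0.6301)(1 − cos(2π·0.2936)) = -86.722038 mm/rad

s = 36.9621, ds/dθ = -86.7220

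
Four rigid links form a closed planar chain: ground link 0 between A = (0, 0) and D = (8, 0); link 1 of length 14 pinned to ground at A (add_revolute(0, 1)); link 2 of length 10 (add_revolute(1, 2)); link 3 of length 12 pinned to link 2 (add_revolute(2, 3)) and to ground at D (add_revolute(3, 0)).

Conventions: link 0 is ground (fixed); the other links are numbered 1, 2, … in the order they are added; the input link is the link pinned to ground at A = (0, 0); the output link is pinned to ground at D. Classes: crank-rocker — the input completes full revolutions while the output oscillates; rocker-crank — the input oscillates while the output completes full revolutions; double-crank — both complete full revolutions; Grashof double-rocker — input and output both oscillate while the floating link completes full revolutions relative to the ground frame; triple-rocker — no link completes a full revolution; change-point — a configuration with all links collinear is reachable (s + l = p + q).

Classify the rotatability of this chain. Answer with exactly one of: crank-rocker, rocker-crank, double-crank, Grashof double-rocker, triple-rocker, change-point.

lengths: ground=8, input=14, coupler=10, output=12
sorted: s=8 (shortest), l=14 (longest), p+q=22
s + l = 22 vs p + q = 22
s + l = p + q → change-point (collinear configuration reachable)

change-point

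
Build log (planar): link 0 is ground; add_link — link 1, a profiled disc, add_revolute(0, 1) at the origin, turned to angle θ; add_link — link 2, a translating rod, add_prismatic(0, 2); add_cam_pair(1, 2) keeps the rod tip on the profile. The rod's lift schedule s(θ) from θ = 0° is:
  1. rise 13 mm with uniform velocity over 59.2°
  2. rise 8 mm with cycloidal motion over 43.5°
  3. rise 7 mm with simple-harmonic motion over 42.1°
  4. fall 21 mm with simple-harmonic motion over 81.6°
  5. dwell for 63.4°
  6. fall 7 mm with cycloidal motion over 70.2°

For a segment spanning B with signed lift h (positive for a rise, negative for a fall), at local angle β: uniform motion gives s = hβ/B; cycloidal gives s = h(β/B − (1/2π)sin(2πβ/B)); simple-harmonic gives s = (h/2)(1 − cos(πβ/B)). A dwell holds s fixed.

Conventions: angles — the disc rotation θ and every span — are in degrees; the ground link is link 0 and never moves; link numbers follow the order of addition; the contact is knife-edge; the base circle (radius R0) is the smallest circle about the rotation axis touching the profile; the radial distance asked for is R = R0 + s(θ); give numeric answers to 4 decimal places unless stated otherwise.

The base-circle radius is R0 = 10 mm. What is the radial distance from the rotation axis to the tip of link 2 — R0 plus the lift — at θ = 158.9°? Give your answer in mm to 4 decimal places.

seg 1 [0°–59.2°] uniform, h=13: full span → s += 13 → s = 13.0000
seg 2 [59.2°–102.7°] cycloidal, h=8: full span → s += 8 → s = 21.0000
seg 3 [102.7°–144.8°] simple-harmonic, h=7: full span → s += 7 → s = 28.0000
seg 4 [144.8°–226.4°] simple-harmonic, h=-21: θ=158.9° here. β=14.1, B=81.6. -21/2·(1 − cos(π·0.1728)) = -1.5095 → s = 26.4905
R = R0 + s = 10 + 26.4905 = 36.4905

36.4905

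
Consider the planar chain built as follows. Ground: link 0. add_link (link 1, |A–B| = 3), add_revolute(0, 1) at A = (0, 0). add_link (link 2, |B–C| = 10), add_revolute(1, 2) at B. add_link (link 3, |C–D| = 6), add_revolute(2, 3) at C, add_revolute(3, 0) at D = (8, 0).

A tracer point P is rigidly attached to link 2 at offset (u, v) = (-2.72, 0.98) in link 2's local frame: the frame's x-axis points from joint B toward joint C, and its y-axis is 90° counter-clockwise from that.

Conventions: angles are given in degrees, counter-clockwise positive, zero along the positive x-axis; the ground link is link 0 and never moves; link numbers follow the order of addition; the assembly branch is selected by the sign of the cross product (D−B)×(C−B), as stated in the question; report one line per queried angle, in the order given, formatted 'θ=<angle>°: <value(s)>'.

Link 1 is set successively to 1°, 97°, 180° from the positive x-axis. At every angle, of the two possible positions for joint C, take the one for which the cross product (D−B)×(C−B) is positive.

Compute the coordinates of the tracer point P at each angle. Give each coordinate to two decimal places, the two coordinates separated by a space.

A=(0,0), D=(8.00,0)
θ=1°: B = A + 3.00·(cos1°, sin1°) = (2.9995, 0.0524)
θ=1°: |BD| = 5.0007
θ=1°: circle(B,10.00) ∩ circle(D,6.00): a=8.8994, h=4.5607
θ=1°:   candidates: C₊=(11.9462,4.5196) cross=22.807; C₋=(11.8507,-4.6013) cross=-22.807
θ=1°:   branch + wants cross > 0 → take C=(11.9462,4.5196) (cross=22.807)
θ=1°: ex = (C−B)/|BC| = (0.8947,0.4467); ey = (-0.4467,0.8947)
θ=1°: P = B + -2.72·ex + 0.98·ey = (0.1282,-0.2860)
θ=97°: B = A + 3.00·(cos97°, sin97°) = (-0.3656, 2.9776)
θ=97°: |BD| = 8.8797
θ=97°: circle(B,10.00) ∩ circle(D,6.00): a=8.0436, h=5.9415
θ=97°:   candidates: C₊=(9.2046,5.8778) cross=52.759; C₋=(5.2199,-5.3171) cross=-52.759
θ=97°:   branch + wants cross > 0 → take C=(9.2046,5.8778) (cross=52.759)
θ=97°: ex = (C−B)/|BC| = (0.9570,0.2900); ey = (-0.2900,0.9570)
θ=97°: P = B + -2.72·ex + 0.98·ey = (-3.2529,3.1267)
θ=180°: B = A + 3.00·(cos180°, sin180°) = (-3.0000, 0.0000)
θ=180°: |BD| = 11.0000
θ=180°: circle(B,10.00) ∩ circle(D,6.00): a=8.4091, h=5.4118
θ=180°:   candidates: C₊=(5.4091,5.4118) cross=59.529; C₋=(5.4091,-5.4118) cross=-59.529
θ=180°:   branch + wants cross > 0 → take C=(5.4091,5.4118) (cross=59.529)
θ=180°: ex = (C−B)/|BC| = (0.8409,0.5412); ey = (-0.5412,0.8409)
θ=180°: P = B + -2.72·ex + 0.98·ey = (-5.8176,-0.6479)

θ=1°: 0.13 -0.29
θ=97°: -3.25 3.13
θ=180°: -5.82 -0.65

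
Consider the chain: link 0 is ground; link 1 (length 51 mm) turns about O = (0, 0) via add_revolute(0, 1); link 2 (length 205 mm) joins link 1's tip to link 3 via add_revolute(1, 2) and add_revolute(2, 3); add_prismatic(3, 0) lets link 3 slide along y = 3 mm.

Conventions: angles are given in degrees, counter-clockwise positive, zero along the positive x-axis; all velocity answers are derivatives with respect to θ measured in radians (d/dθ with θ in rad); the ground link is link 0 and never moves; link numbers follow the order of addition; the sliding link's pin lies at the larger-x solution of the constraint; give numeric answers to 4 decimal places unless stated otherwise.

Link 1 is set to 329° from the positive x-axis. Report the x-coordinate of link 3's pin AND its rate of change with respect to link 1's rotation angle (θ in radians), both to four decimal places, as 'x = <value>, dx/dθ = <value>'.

geometry: r = 51 mm, L = 205 mm, e = 3 mm
crank pin P = (r cos θ, r sin θ) = (43.715532, -26.266942)
h = r sin θ − e = -26.266942 − 3 = -29.266942
x = r cos θ + √(L² − h²) = 43.715532 + 202.900089 = 246.615621
dx/dθ = −r sin θ − h·r cos θ/√(L² − h²) (θ in radians; h = -29.266942) = 32.572607

x = 246.6156, dx/dθ = 32.5726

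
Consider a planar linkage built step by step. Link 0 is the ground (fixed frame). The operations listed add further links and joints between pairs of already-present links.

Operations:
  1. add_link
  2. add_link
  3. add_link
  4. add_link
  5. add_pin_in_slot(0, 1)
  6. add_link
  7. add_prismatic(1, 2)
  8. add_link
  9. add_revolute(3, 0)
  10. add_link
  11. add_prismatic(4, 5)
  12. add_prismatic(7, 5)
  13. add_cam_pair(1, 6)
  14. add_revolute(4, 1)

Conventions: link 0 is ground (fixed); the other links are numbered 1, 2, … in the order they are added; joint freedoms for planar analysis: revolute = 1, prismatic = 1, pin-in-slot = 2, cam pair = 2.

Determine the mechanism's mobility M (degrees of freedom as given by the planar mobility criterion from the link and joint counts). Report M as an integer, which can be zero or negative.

link 0 = ground. State L|J1|J2 = 1|0|0
+link1  2|0|0
+link2  3|0|0
+link3  4|0|0
+link4  5|0|0
PS(0,1) f=2→J2  5|0|1
+link5  6|0|1
P(1,2) f=1→J1  6|1|1
+link6  7|1|1
R(3,0) f=1→J1  7|2|1
+link7  8|2|1
P(4,5) f=1→J1  8|3|1
P(7,5) f=1→J1  8|4|1
C(1,6) f=2→J2  8|4|2
R(4,1) f=1→J1  8|5|2
M = 3(8−1)−2·5−2 = 21−10−2 = 9

M = 9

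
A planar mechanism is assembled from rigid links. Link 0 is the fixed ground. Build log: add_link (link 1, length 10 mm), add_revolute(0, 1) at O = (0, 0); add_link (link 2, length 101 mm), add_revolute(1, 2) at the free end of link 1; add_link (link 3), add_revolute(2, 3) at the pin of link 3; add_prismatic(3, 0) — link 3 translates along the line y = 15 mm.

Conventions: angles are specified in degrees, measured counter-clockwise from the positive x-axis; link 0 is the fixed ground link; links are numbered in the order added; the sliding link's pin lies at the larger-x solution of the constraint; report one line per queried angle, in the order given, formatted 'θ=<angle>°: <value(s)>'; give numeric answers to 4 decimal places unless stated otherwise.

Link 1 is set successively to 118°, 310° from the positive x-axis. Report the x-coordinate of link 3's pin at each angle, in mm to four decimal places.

geometry: r = 10 mm, L = 101 mm, e = 15 mm
θ=118°: crank pin P = (r cos θ, r sin θ) = (-4.694716, 8.829476)
θ=118°: h = r sin θ − e = 8.829476 − 15 = -6.170524
θ=118°: x = r cos θ + √(L² − h²) = -4.694716 + 100.811332 = 96.116616
θ=310°: crank pin P = (r cos θ, r sin θ) = (6.427876, -7.660444)
θ=310°: h = r sin θ − e = -7.660444 − 15 = -22.660444
θ=310°: x = r cos θ + √(L² − h²) = 6.427876 + 98.425120 = 104.852996

θ=118°: 96.1166
θ=310°: 104.8530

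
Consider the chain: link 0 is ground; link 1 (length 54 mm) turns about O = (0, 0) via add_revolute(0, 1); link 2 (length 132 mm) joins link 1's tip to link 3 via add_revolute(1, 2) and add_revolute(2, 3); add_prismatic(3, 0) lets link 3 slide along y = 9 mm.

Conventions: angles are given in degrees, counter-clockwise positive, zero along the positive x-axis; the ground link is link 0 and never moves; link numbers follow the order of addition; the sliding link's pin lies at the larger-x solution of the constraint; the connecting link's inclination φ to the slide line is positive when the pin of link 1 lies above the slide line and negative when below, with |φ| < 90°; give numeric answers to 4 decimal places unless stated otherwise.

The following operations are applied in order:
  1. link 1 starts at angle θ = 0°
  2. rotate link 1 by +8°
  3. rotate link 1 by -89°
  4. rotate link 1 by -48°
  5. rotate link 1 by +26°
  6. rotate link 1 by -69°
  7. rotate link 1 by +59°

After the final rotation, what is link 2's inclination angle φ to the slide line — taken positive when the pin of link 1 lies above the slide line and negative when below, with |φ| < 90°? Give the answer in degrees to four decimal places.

geometry: r = 54 mm, L = 132 mm, e = 9 mm; θ starts at 0°
rotate link 1 by +8°: θ ← 0° +8° = 8°
rotate link 1 by -89°: θ ← 8° -89° = -81°
rotate link 1 by -48°: θ ← -81° -48° = -129°
rotate link 1 by +26°: θ ← -129° +26° = -103°
rotate link 1 by -69°: θ ← -103° -69° = -172°
rotate link 1 by +59°: θ ← -172° +59° = -113°
h = r sin θ − e = -49.707262 − 9 = -58.707262
sin φ = h / L = -58.707262 / 132 = -0.44475199
φ = arcsin(-0.44475199) = -26.407472°

-26.4075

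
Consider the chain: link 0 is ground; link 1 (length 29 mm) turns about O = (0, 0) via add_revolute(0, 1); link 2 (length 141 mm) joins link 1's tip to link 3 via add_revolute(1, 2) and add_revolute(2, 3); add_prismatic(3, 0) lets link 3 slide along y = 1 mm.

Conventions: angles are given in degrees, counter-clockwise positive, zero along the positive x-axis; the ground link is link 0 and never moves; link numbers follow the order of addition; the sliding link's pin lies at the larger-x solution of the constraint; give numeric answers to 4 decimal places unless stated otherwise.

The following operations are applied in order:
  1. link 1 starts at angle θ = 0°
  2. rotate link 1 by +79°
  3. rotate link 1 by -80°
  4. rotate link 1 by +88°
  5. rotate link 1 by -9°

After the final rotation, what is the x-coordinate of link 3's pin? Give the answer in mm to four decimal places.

geometry: r = 29 mm, L = 141 mm, e = 1 mm; θ starts at 0°
rotate link 1 by +79°: θ ← 0° +79° = 79°
rotate link 1 by -80°: θ ← 79° -80° = -1°
rotate link 1 by +88°: θ ← -1° +88° = 87°
rotate link 1 by -9°: θ ← 87° -9° = 78°
crank pin P = (r cos θ, r sin θ) = (6.029439, 28.366280)
h = r sin θ − e = 28.366280 − 1 = 27.366280
x = r cos θ + √(L² − h²) = 6.029439 + 138.318786 = 144.348226

144.3482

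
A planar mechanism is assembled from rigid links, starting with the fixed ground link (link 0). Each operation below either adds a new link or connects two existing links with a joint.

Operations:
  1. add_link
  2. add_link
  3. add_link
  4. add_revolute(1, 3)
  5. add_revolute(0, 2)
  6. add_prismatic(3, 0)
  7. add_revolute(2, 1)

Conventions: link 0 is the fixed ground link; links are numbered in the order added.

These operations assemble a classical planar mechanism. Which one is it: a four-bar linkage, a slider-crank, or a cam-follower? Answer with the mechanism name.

links: 4 (incl. ground); joints: 3 revolute, 1 prismatic, 0 higher (cam) pair, forming one closed loop
4 links, 3 revolutes + 1 prismatic in one loop → slider-crank

slider-crank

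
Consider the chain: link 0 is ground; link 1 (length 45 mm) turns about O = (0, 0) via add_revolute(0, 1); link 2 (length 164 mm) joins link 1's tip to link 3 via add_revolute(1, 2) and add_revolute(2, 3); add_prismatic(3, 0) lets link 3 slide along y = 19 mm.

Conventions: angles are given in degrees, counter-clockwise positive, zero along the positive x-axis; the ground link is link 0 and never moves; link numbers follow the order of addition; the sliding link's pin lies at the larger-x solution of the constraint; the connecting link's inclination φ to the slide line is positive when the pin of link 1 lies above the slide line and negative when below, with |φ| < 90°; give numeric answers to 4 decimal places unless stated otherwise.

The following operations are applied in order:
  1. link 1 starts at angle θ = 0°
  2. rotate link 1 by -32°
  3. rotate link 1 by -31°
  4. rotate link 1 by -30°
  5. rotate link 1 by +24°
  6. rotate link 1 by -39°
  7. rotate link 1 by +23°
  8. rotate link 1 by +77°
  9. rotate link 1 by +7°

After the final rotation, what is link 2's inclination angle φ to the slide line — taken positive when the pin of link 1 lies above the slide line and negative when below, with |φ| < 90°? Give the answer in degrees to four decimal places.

geometry: r = 45 mm, L = 164 mm, e = 19 mm; θ starts at 0°
rotate link 1 by -32°: θ ← 0° -32° = -32°
rotate link 1 by -31°: θ ← -32° -31° = -63°
rotate link 1 by -30°: θ ← -63° -30° = -93°
rotate link 1 by +24°: θ ← -93° +24° = -69°
rotate link 1 by -39°: θ ← -69° -39° = -108°
rotate link 1 by +23°: θ ← -108° +23° = -85°
rotate link 1 by +77°: θ ← -85° +77° = -8°
rotate link 1 by +7°: θ ← -8° +7° = -1°
h = r sin θ − e = -0.785358 − 19 = -19.785358
sin φ = h / L = -19.785358 / 164 = -0.12064243
φ = arcsin(-0.12064243) = -6.929180°

-6.9292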